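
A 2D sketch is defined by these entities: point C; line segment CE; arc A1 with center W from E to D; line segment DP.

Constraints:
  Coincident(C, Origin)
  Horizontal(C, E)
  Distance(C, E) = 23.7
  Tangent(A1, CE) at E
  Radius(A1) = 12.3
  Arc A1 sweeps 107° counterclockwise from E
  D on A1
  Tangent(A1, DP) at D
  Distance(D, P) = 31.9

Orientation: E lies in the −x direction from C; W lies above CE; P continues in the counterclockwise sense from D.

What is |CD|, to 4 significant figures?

19.88

A1 meets CE tangentially, so WE is at right angles to CE, so W = E + (0, 12.3) = (-23.70, 12.30). On A1, E sits at bearing -90° from W; a 107° counterclockwise sweep puts D at bearing 17°, so D = W + 12.3·(cos 17°, sin 17°) = (-11.94, 15.90). Then |CD| = |D − C| = 19.88.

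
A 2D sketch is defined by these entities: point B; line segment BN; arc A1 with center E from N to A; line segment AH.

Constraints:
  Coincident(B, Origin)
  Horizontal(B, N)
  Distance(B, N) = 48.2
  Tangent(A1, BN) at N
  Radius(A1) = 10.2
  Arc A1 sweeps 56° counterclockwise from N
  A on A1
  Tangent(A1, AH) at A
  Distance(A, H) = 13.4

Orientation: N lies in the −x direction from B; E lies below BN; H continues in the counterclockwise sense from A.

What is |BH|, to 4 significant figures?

66.02

On A1, N sits at bearing 90° from E; a 56° counterclockwise sweep puts A at bearing 146°, so A = E + 10.2·(cos 146°, sin 146°) = (-56.66, -4.496). Since A1 is tangent to AH there, EA ⟂ AH, so AH runs along (−sin 146°, cos 146°); with |AH| = 13.4, H = (-64.15, -15.61). Then |BH| = |H − B| = 66.02.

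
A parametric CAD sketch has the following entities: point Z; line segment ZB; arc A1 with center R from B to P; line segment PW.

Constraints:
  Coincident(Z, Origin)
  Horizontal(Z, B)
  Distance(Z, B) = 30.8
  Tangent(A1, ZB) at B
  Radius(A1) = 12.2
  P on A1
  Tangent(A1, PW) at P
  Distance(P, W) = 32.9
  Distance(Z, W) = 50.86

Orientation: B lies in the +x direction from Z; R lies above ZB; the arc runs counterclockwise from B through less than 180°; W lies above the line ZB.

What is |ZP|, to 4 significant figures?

45.06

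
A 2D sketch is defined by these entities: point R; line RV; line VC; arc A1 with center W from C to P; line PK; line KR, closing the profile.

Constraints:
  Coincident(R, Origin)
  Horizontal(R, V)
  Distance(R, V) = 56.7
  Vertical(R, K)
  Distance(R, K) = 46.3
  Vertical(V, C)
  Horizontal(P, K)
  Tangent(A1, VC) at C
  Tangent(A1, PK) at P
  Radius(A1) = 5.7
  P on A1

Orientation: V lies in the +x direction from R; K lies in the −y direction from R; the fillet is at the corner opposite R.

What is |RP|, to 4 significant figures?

68.88

The virtual corner opposite R is at (56.70, -46.30). A1 meets VC tangentially, so WC is at right angles to VC and the tangent condition forces WP to be normal to PK, with radius 5.7, so the center W sits 5.7 in from both sides at W = (51.00, -40.60). That places the tangent points at C = (56.70, -40.60) on VC and P = (51.00, -46.30) on PK. Then |RP| = |P − R| = 68.88.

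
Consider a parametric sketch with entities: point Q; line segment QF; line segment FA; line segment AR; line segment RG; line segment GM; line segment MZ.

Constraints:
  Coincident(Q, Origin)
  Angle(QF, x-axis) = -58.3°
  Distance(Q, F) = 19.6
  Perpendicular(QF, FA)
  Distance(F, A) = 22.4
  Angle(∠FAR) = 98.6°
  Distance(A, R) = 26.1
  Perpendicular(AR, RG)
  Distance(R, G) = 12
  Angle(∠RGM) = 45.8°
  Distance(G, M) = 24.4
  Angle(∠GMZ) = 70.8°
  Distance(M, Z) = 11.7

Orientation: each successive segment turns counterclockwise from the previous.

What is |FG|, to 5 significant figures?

31.149

∠FAR = 98.6° gives AR at 113.10° from the x-axis; with |AR| = 26.1, R = (19.117, 19.102). The perpendicularity gives RG at right angles to AR, so RG runs at -156.90°; with |RG| = 12.0, G = (8.0796, 14.394). Then |FG| = |G − F| = 31.149.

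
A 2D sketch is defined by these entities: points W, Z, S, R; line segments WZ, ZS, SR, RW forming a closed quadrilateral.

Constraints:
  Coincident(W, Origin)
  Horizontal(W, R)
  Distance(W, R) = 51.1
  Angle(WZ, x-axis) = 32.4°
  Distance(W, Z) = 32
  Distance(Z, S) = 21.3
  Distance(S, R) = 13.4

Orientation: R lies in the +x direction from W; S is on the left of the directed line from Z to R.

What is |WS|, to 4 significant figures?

49.65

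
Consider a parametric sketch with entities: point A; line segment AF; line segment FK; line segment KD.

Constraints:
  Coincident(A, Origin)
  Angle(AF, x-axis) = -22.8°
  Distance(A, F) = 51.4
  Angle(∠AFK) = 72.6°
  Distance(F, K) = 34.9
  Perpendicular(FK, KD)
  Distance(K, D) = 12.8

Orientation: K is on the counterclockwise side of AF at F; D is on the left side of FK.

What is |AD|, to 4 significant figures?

41.17

A is at the origin; AF runs at -22.8° with length 51.4, so F = 51.4·(cos -22.8°, sin -22.8°) = (47.38, -19.92). ∠AFK = 72.6°, so FK runs at -22.8° + (180° − 72.6°) = 84.60° from the x-axis; with |FK| = 34.9, K = F + 34.9·(cos 84.60°, sin 84.60°) = (50.67, 14.83). FK ⟂ KD; with |KD| = 12.8 on the left of FK, D = K + 12.8·(-0.9956, 0.09411) = (37.92, 16.03). Then |AD| = |D − A| = 41.17.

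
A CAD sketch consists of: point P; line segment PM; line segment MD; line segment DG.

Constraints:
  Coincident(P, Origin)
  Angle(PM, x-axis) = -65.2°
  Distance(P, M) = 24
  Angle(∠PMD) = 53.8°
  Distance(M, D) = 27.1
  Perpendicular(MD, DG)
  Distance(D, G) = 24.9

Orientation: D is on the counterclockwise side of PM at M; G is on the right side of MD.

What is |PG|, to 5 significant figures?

46.115

P is at the origin; PM runs at -65.2° with length 24.0, so M = 24.0·(cos -65.2°, sin -65.2°) = (10.067, -21.787). ∠PMD = 53.8°, so MD runs at -65.2° + (180° − 53.8°) = 61.000° from the x-axis; with |MD| = 27.1, D = M + 27.1·(cos 61.000°, sin 61.000°) = (23.205, 1.9155). MD ⟂ DG; with |DG| = 24.9 on the right of MD, G = D + 24.9·(0.87462, -0.48481) = (44.983, -10.156). Then |PG| = |G − P| = 46.115.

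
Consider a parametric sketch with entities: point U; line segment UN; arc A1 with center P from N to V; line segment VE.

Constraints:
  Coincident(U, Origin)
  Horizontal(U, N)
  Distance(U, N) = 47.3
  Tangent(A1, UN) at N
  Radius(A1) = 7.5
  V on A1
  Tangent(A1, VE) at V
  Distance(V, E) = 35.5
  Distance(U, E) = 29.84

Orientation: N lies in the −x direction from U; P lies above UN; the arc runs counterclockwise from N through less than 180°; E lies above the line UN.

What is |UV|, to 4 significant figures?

42.38

U is at the origin; UN is horizontal with |UN| = 47.3 and N on the −x side, so N = (-47.30, 0.000). Tangency of A1 to UN means the radius PN is perpendicular to UN, so P = N + (0, 7.5) = (-47.30, 7.500). Since PV ⟂ VE (tangency), |PE| = √(7.5² + 35.5²) = 36.28 regardless of where V sits on A1. So E lies on both circle(U, 29.84) and circle(P, 36.28); the above-UN intersection is E = (-15.72, 25.36). V is the foot of the tangent from E: V = (-42.34, 1.876).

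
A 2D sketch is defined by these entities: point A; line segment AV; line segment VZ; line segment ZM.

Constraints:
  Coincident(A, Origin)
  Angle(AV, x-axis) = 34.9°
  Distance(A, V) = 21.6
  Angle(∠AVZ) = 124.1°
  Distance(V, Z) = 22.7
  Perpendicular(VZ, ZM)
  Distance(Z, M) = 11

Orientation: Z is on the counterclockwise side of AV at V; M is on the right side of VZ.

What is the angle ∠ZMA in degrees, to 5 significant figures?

50.313°

A is at the origin; AV runs at 34.9° with length 21.6, so V = 21.6·(cos 34.9°, sin 34.9°) = (17.715, 12.358). ∠AVZ = 124.1°, so VZ runs at 34.9° + (180° − 124.1°) = 90.800° from the x-axis; with |VZ| = 22.7, Z = V + 22.7·(cos 90.800°, sin 90.800°) = (17.398, 35.056). VZ ⟂ ZM; with |ZM| = 11.0 on the right of VZ, M = Z + 11.0·(0.99990, 0.013962) = (28.397, 35.210). Then cos ∠ZMA = MZ·MA / (|MZ||MA|), giving 50.313°.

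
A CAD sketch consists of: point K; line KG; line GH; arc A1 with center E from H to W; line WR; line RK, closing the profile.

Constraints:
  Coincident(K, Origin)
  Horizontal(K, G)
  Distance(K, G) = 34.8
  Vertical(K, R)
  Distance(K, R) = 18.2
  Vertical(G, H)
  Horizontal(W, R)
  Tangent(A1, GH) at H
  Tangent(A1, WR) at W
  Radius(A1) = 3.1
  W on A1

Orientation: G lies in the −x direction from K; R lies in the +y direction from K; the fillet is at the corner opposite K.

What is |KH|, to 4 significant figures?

37.93

The virtual corner opposite K is at (-34.80, 18.20). A1 meets GH tangentially, so EH is at right angles to GH and A1 meets WR tangentially, so EW is at right angles to WR, with radius 3.1, so the center E sits 3.1 in from both sides at E = (-31.70, 15.10). That places the tangent points at H = (-34.80, 15.10) on GH and W = (-31.70, 18.20) on WR. Then |KH| = |H − K| = 37.93.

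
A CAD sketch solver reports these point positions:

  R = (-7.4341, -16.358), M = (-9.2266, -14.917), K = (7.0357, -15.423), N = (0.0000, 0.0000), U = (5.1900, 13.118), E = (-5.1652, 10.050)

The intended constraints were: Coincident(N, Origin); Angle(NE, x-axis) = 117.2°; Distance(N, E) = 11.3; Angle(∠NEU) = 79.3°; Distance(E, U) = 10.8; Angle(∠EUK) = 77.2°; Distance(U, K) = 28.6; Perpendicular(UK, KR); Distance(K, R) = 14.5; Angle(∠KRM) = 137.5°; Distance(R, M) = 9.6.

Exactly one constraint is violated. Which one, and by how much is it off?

Distance(R, M) = 9.6 — off by 7.30.

N = (0.00, 0.00) ✓; NE at 117.2° ✓; |NE| = 11.30 ✓; ∠NEU = 79.30° ✓; |EU| = 10.80 ✓; ∠EUK = 77.20° ✓; |UK| = 28.60 ✓; ∠(UK, KR) = 90.00° ✓; |KR| = 14.50 ✓; ∠KRM = 137.5° ✓; |RM| = 2.300 ✗.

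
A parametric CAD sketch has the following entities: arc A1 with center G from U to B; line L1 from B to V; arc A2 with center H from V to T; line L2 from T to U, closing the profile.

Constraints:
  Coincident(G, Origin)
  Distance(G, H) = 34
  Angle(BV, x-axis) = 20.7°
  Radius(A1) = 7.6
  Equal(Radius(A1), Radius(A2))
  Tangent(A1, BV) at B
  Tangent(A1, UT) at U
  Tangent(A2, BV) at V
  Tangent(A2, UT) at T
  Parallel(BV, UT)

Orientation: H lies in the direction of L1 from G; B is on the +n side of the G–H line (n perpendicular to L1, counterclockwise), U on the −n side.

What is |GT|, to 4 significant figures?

34.84

Tangency of A1 to both parallel lines with radius 7.6 puts B and U at G ± 7.6·n: B = (-2.686, 7.109), U = (2.686, -7.109). Equal radii place V and T the same way about H: V = H + 7.6·n = (29.12, 19.13), T = H − 7.6·n = (34.49, 4.909). Then |GT| = |T − G| = 34.84.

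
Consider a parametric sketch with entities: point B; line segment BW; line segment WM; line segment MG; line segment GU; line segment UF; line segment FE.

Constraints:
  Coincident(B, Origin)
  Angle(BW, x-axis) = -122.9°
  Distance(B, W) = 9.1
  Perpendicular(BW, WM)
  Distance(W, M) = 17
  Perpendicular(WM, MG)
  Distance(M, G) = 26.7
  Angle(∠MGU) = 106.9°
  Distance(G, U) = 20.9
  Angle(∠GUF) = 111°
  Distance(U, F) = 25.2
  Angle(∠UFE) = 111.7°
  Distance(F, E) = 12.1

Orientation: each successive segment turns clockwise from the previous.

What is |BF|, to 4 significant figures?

18.86

B is at the origin; BW runs at -122.9° with length 9.1, so W = (-4.943, -7.641). The perpendicularity gives WM at right angles to BW, so WM runs at 147.1°; with |WM| = 17.0, M = (-19.22, 1.593). The perpendicularity gives MG at right angles to WM, so MG runs at 57.10°; with |MG| = 26.7, G = (-4.714, 24.01). ∠MGU = 106.9° gives GU at -16.00° from the x-axis; with |GU| = 20.9, U = (15.38, 18.25). ∠GUF = 111.0° gives UF at -85.00° from the x-axis; with |UF| = 25.2, F = (17.57, -6.854). Then |BF| = |F − B| = 18.86.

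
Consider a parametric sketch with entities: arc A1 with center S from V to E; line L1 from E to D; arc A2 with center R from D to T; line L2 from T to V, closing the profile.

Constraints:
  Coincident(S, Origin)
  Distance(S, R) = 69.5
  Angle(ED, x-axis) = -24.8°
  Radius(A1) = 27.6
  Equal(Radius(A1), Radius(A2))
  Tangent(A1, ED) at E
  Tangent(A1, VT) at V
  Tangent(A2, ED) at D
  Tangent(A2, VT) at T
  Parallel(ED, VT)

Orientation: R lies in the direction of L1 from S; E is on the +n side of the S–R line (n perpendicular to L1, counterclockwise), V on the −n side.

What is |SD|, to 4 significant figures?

74.78

Tangency of A1 to both parallel lines with radius 27.6 puts E and V at S ± 27.6·n: E = (11.58, 25.05), V = (-11.58, -25.05). Equal radii place D and T the same way about R: D = R + 27.6·n = (74.67, -4.097), T = R − 27.6·n = (51.51, -54.21). Then |SD| = |D − S| = 74.78.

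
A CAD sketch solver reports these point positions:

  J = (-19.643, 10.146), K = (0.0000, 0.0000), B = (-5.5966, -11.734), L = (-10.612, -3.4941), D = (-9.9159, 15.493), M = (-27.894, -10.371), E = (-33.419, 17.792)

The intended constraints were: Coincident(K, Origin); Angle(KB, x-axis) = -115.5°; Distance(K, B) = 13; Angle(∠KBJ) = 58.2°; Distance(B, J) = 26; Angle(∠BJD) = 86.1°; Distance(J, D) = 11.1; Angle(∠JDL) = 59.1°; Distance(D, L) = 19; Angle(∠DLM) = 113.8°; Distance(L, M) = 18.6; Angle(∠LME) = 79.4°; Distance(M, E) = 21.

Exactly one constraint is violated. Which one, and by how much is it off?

Distance(M, E) = 21 — off by 7.70.

K = (0.00, 0.00) ✓; KB at -115.5° ✓; |KB| = 13.00 ✓; ∠KBJ = 58.20° ✓; |BJ| = 26.00 ✓; ∠BJD = 86.10° ✓; |JD| = 11.10 ✓; ∠JDL = 59.10° ✓; |DL| = 19.00 ✓; ∠DLM = 113.8° ✓; |LM| = 18.60 ✓; ∠LME = 79.40° ✓; |ME| = 28.70 ✗.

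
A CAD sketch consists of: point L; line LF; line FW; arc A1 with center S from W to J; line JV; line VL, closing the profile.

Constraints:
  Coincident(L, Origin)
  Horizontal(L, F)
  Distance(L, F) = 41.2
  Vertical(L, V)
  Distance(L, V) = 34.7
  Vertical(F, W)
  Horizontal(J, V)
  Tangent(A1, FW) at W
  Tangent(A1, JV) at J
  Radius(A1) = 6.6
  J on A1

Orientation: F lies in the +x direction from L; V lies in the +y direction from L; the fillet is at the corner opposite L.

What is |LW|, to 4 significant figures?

49.87

The virtual corner opposite L is at (41.20, 34.70). Since A1 is tangent to FW there, SW ⟂ FW and tangency of A1 to JV means the radius SJ is perpendicular to JV, with radius 6.6, so the center S sits 6.6 in from both sides at S = (34.60, 28.10). That places the tangent points at W = (41.20, 28.10) on FW and J = (34.60, 34.70) on JV. Then |LW| = |W − L| = 49.87.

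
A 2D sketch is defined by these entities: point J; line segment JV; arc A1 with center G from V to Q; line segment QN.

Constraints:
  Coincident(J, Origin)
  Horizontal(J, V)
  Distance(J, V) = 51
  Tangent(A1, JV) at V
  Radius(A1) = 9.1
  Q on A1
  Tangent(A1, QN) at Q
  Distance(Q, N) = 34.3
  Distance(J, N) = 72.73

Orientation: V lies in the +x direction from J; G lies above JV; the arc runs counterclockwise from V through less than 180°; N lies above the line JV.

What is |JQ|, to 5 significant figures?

60.854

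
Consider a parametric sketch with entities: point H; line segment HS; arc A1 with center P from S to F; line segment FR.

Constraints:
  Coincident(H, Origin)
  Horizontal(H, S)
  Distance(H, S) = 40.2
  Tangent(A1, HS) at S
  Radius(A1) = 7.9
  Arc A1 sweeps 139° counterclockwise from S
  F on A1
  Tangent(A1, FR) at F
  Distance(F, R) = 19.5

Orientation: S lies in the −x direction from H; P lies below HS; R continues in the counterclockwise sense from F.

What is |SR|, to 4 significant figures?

28.31

H is at the origin; HS is horizontal with |HS| = 40.2 and S on the −x side, so S = (-40.20, 0.000). The tangent condition forces PS to be normal to HS, so P = S + (0, -7.9) = (-40.20, -7.900). On A1, S sits at bearing 90° from P; a 139° counterclockwise sweep puts F at bearing 229°, so F = P + 7.9·(cos 229°, sin 229°) = (-45.38, -13.86). The tangent condition forces PF to be normal to FR, so FR runs along (−sin 229°, cos 229°); with |FR| = 19.5, R = (-30.67, -26.66). Then |SR| = |R − S| = 28.31.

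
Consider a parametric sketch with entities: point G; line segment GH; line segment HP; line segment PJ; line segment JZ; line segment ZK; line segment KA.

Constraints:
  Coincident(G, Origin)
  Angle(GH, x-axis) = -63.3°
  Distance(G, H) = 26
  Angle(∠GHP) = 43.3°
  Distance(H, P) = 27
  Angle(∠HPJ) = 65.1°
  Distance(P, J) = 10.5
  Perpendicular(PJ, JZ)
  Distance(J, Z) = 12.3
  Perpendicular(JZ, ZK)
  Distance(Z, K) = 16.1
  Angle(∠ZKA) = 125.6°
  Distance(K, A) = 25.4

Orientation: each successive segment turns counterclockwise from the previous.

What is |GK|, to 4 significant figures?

28.10

PJ ⟂ JZ, so JZ runs at -81.70°; with |JZ| = 12.3, Z = (10.78, -11.04). JZ is perpendicular to ZK, so ZK runs at 8.300°; with |ZK| = 16.1, K = (26.71, -8.716). Then |GK| = |K − G| = 28.10.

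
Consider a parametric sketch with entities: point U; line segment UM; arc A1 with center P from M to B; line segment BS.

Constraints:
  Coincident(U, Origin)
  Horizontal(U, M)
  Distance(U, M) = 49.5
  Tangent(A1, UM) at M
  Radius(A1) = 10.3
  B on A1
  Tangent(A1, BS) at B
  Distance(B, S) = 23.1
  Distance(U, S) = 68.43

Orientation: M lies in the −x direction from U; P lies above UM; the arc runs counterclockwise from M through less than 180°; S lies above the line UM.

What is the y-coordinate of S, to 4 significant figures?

33.44

U is at the origin; UM is horizontal with |UM| = 49.5 and M on the −x side, so M = (-49.50, 0.000). The tangent condition forces PM to be normal to UM, so P = M + (0, 10.3) = (-49.50, 10.30). Since PB ⟂ BS (tangency), |PS| = √(10.3² + 23.1²) = 25.29 regardless of where B sits on A1. So S lies on both circle(U, 68.43) and circle(P, 25.29); the above-UM intersection is S = (-59.70, 33.44). B is the foot of the tangent from S: B = (-42.58, 17.93).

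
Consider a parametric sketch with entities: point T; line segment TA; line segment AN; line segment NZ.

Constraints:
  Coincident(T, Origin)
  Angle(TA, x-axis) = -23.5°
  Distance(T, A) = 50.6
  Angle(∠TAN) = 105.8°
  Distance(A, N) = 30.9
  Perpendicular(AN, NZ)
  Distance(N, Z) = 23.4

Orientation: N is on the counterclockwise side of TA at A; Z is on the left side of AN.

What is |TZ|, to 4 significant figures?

51.34

T is at the origin; TA runs at -23.5° with length 50.6, so A = 50.6·(cos -23.5°, sin -23.5°) = (46.40, -20.18). ∠TAN = 105.8°, so AN runs at -23.5° + (180° − 105.8°) = 50.70° from the x-axis; with |AN| = 30.9, N = A + 30.9·(cos 50.70°, sin 50.70°) = (65.97, 3.735). AN is perpendicular to NZ; with |NZ| = 23.4 on the left of AN, Z = N + 23.4·(-0.7738, 0.6334) = (47.87, 18.56). Then |TZ| = |Z − T| = 51.34.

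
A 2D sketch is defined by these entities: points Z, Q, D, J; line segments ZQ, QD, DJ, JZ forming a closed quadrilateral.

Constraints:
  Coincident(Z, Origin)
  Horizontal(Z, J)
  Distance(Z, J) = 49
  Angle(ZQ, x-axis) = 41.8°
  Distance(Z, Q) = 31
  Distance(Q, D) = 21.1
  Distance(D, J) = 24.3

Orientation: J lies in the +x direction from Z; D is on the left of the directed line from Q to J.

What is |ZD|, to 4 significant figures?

49.99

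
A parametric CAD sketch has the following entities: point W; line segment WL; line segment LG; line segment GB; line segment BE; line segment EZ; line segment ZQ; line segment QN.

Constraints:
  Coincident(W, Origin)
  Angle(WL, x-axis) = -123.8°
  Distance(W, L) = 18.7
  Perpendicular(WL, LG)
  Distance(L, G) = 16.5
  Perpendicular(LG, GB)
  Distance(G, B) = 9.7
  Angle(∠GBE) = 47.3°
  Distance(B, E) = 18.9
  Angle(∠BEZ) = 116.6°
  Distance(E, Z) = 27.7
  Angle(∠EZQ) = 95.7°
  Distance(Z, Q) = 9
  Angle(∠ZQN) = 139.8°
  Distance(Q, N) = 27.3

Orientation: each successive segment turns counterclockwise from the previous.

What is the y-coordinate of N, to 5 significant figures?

-41.654

W is at the origin; WL runs at -123.8° with length 18.7, so L = (-10.403, -15.539). WL ⟂ LG, so LG runs at -33.800°; with |LG| = 16.5, G = (3.3085, -24.718). LG is perpendicular to GB, so GB runs at 56.200°; with |GB| = 9.7, B = (8.7046, -16.658). ∠GBE = 47.3° gives BE at -171.10° from the x-axis; with |BE| = 18.9, E = (-9.9679, -19.582). ∠BEZ = 116.6° gives EZ at -107.70° from the x-axis; with |EZ| = 27.7, Z = (-18.390, -45.970). ∠EZQ = 95.7° gives ZQ at -23.400° from the x-axis; with |ZQ| = 9.0, Q = (-10.130, -49.545). ∠ZQN = 139.8° gives QN at 16.800° from the x-axis; with |QN| = 27.3, N = (16.005, -41.654). So N.y = -41.654.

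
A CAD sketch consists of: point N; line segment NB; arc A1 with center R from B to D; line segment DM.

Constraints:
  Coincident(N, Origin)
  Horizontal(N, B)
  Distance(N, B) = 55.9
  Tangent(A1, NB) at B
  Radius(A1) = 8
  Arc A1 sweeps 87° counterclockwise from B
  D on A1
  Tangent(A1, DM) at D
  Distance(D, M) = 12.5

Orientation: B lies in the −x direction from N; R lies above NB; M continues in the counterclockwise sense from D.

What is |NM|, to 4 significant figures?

51.34

On A1, B sits at bearing -90° from R; an 87° counterclockwise sweep puts D at bearing -3°, so D = R + 8.0·(cos -3°, sin -3°) = (-47.91, 7.581). Tangency of A1 to DM means the radius RD is perpendicular to DM, so DM runs along (−sin -3°, cos -3°); with |DM| = 12.5, M = (-47.26, 20.06). Then |NM| = |M − N| = 51.34.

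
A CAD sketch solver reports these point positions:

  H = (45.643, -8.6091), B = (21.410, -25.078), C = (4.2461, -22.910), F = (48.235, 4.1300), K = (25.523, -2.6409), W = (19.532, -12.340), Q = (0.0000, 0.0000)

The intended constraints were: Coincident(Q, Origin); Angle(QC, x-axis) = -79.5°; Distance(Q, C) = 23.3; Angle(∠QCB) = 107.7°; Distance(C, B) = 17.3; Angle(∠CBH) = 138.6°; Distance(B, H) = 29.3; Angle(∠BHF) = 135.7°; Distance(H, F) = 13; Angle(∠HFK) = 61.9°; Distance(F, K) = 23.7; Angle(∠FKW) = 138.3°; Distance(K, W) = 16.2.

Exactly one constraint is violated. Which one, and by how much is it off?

Distance(K, W) = 16.2 — off by 4.80.

Q = (0.00, 0.00) ✓; QC at -79.50° ✓; |QC| = 23.30 ✓; ∠QCB = 107.7° ✓; |CB| = 17.30 ✓; ∠CBH = 138.6° ✓; |BH| = 29.30 ✓; ∠BHF = 135.7° ✓; |HF| = 13.00 ✓; ∠HFK = 61.90° ✓; |FK| = 23.70 ✓; ∠FKW = 138.3° ✓; |KW| = 11.40 ✗.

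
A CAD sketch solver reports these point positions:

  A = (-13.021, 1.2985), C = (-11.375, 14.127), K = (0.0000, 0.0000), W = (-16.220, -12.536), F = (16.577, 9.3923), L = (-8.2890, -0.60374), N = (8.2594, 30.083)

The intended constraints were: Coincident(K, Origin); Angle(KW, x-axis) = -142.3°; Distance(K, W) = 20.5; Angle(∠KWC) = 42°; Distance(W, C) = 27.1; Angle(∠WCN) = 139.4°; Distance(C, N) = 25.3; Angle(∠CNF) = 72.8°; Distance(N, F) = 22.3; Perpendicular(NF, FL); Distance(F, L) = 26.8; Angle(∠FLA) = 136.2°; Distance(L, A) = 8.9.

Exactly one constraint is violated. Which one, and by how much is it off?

Distance(L, A) = 8.9 — off by 3.80.

K = (0.00, 0.00) ✓; KW at -142.3° ✓; |KW| = 20.50 ✓; ∠KWC = 42.00° ✓; |WC| = 27.10 ✓; ∠WCN = 139.4° ✓; |CN| = 25.30 ✓; ∠CNF = 72.80° ✓; |NF| = 22.30 ✓; ∠(NF, FL) = 90.00° ✓; |FL| = 26.80 ✓; ∠FLA = 136.2° ✓; |LA| = 5.100 ✗.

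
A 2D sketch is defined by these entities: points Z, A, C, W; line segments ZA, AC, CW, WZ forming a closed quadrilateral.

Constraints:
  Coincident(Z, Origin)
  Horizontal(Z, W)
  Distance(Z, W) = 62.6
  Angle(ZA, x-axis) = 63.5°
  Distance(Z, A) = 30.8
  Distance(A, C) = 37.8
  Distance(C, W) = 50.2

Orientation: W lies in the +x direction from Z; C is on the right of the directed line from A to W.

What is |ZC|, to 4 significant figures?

16.90

Checks: Z = (0.00, 0.00) ✓; |AC| = 37.80 ✓; |CW| = 50.20 ✓.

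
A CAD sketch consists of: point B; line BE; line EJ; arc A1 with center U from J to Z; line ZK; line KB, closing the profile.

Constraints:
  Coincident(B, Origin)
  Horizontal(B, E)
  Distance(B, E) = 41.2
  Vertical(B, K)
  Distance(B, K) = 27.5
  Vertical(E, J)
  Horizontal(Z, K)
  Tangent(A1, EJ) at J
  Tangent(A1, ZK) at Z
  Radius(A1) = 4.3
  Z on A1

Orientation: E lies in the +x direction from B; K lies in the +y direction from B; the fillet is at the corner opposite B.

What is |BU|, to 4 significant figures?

43.59

B is at the origin; B and E share the same y with |BE| = 41.2 and E on the +x side, so E = (41.20, 0.000). B and K share the same x with |BK| = 27.5 and K on the +y side, so K = (0.000, 27.50). The virtual corner opposite B is at (41.20, 27.50). The tangent condition forces UJ to be normal to EJ and since A1 is tangent to ZK there, UZ ⟂ ZK, with radius 4.3, so the center U sits 4.3 in from both sides at U = (36.90, 23.20). Then |BU| = |U − B| = 43.59.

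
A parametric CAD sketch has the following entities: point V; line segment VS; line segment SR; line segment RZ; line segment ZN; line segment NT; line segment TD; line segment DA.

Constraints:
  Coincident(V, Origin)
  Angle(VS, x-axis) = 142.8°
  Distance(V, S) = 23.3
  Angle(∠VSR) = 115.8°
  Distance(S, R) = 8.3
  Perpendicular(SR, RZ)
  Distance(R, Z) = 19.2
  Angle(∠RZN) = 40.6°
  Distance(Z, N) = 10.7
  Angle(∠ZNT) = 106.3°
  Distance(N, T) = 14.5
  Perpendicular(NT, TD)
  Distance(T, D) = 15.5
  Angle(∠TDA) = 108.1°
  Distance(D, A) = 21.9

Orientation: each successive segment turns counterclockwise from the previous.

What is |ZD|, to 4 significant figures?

18.27

∠ZNT = 106.3° gives NT at 150.1° from the x-axis; with |NT| = 14.5, T = (-27.29, 10.84). NT ⟂ TD, so TD runs at -119.9°; with |TD| = 15.5, D = (-35.02, -2.597). Then |ZD| = |D − Z| = 18.27.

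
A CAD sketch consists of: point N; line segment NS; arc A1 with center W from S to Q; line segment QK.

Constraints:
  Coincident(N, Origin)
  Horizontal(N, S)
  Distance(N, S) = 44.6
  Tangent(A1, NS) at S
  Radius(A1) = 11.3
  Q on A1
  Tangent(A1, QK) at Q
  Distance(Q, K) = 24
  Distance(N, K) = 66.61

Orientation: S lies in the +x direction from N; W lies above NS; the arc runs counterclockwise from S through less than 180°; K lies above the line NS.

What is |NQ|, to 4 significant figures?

56.95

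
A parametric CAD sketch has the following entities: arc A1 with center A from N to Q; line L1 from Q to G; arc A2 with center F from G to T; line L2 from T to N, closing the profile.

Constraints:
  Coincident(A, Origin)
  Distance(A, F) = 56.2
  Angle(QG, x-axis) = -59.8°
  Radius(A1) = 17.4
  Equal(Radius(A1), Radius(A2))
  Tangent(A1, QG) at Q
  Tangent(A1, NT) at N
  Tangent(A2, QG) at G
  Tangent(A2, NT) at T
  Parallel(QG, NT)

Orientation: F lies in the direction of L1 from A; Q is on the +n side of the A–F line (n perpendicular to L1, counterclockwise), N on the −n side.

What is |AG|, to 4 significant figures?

58.83

The slot axis is L1's direction at -59.8°, so u = (cos -59.8°, sin -59.8°) = (0.5030, -0.8643) and n = (−sin -59.8°, cos -59.8°) = (0.8643, 0.5030). A is at the origin and F lies 56.2 along u from A, so F = 56.2·u = (28.27, -48.57). Tangency of A1 to both parallel lines with radius 17.4 puts Q and N at A ± 17.4·n: Q = (15.04, 8.753), N = (-15.04, -8.753). Equal radii place G and T the same way about F: G = F + 17.4·n = (43.31, -39.82), T = F − 17.4·n = (13.23, -57.32). Then |AG| = |G − A| = 58.83.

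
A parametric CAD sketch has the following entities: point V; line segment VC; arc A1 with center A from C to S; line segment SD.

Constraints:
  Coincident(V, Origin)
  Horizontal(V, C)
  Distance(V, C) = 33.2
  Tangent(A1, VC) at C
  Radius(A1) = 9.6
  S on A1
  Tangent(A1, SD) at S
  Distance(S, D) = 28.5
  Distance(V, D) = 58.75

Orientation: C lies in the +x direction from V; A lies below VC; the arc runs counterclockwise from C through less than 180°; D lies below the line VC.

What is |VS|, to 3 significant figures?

30.8

V is at the origin; V and C share the same y with |VC| = 33.2 and C on the +x side, so C = (33.2, 0.00). A1 meets VC tangentially, so AC is at right angles to VC, so A = C + (0, -9.6) = (33.2, -9.60). Since AS ⟂ SD (tangency), |AD| = √(9.6² + 28.5²) = 30.1 regardless of where S sits on A1. So D lies on both circle(V, 58.75) and circle(A, 30.1); the below-VC intersection is D = (45.7, -37.0). S is the foot of the tangent from D: S = (26.2, -16.2).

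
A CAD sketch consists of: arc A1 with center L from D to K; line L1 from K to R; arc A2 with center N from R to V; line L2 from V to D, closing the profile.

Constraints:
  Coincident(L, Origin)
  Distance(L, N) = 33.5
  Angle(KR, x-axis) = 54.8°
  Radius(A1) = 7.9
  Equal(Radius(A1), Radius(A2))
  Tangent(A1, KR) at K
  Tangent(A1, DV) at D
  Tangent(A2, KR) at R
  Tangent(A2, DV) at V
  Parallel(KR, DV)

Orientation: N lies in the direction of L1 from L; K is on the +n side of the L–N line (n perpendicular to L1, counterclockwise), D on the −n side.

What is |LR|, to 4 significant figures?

34.42

The slot axis is L1's direction at 54.8°, so u = (cos 54.8°, sin 54.8°) = (0.5764, 0.8171) and n = (−sin 54.8°, cos 54.8°) = (-0.8171, 0.5764). L is at the origin and N lies 33.5 along u from L, so N = 33.5·u = (19.31, 27.37). Tangency of A1 to both parallel lines with radius 7.9 puts K and D at L ± 7.9·n: K = (-6.455, 4.554), D = (6.455, -4.554). Equal radii place R and V the same way about N: R = N + 7.9·n = (12.86, 31.93), V = N − 7.9·n = (25.77, 22.82). Then |LR| = |R − L| = 34.42.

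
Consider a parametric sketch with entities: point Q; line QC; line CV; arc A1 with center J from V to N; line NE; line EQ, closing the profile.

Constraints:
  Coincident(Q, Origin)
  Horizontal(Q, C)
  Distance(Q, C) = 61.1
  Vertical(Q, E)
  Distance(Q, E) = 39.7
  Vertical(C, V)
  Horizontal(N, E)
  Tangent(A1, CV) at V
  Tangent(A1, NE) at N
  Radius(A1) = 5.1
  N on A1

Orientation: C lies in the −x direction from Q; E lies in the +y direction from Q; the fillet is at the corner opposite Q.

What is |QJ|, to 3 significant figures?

65.8

Q is at the origin; QC is horizontal with |QC| = 61.1 and C on the −x side, so C = (-61.1, 0.00). Q and E share the same x with |QE| = 39.7 and E on the +y side, so E = (0.00, 39.7). The virtual corner opposite Q is at (-61.1, 39.7). Tangency of A1 to CV means the radius JV is perpendicular to CV and since A1 is tangent to NE there, JN ⟂ NE, with radius 5.1, so the center J sits 5.1 in from both sides at J = (-56.0, 34.6). Then |QJ| = |J − Q| = 65.8.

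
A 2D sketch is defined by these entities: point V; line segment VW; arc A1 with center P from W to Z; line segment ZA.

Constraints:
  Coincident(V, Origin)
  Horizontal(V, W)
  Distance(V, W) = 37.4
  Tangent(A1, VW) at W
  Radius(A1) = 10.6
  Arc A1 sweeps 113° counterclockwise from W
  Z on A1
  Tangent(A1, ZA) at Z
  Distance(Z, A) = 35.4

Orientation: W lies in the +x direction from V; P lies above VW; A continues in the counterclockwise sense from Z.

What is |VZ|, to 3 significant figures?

49.4

A1 meets VW tangentially, so PW is at right angles to VW, so P = W + (0, 10.6) = (37.4, 10.6). On A1, W sits at bearing -90° from P; a 113° counterclockwise sweep puts Z at bearing 23°, so Z = P + 10.6·(cos 23°, sin 23°) = (47.2, 14.7). Then |VZ| = |Z − V| = 49.4.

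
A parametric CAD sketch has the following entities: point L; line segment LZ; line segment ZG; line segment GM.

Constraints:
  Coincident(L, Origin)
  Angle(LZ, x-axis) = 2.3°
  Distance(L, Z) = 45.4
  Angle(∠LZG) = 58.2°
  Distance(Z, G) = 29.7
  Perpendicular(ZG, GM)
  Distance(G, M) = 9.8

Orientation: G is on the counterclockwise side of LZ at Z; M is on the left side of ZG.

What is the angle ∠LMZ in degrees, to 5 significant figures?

96.915°

∠LZG = 58.2°, so ZG runs at 2.3° + (180° − 58.2°) = 124.10° from the x-axis; with |ZG| = 29.7, G = Z + 29.7·(cos 124.10°, sin 124.10°) = (28.712, 26.415). The perpendicularity gives GM at right angles to ZG; with |GM| = 9.8 on the left of ZG, M = G + 9.8·(-0.82806, -0.56064) = (20.597, 20.921). Then cos ∠LMZ = ML·MZ / (|ML||MZ|), giving 96.915°.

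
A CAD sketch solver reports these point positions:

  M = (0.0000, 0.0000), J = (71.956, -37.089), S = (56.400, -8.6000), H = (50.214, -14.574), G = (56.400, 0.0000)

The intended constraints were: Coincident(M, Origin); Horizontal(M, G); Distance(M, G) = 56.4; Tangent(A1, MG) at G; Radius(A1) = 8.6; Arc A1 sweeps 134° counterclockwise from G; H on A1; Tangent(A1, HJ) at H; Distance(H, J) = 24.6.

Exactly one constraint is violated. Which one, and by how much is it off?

Distance(H, J) = 24.6 — off by 6.70.

M = (0.00, 0.00) ✓; M.y = 0.00, G.y = 0.00 ✓; |MG| = 56.40 ✓; ∠(SG, GM) = 90.00° ✓; |SG| = 8.600 ✓; bearing(S→H) − bearing(S→G) = 134.0° ✓; |SH| = 8.600 ✓; ∠(SH, HJ) = 90.00° ✓; |HJ| = 31.30 ✗.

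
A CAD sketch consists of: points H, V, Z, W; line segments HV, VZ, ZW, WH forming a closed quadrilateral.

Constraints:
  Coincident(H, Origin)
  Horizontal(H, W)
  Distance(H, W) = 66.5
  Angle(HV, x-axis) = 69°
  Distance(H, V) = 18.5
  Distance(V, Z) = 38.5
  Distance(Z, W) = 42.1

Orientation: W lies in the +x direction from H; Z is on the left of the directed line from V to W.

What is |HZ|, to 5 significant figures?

53.446

Checks: |VZ| = 38.50 ✓; |ZW| = 42.10 ✓.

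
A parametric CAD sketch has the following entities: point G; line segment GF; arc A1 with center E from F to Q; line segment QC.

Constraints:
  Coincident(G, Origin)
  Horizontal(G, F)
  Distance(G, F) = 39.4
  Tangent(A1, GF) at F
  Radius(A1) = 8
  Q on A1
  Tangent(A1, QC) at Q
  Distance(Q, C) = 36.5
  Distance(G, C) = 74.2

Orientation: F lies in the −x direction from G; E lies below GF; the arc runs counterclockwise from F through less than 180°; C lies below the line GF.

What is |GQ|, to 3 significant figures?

46.3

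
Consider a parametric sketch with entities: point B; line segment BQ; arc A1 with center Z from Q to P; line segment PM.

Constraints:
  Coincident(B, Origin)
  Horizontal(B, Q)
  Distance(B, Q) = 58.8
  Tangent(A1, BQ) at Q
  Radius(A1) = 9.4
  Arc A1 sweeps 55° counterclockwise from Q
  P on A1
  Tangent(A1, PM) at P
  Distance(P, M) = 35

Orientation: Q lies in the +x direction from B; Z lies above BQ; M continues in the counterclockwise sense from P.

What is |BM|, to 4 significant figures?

92.54

B is at the origin; BQ is horizontal with |BQ| = 58.8 and Q on the +x side, so Q = (58.80, 0.000). The tangent condition forces ZQ to be normal to BQ, so Z = Q + (0, 9.4) = (58.80, 9.400). On A1, Q sits at bearing -90° from Z; a 55° counterclockwise sweep puts P at bearing -35°, so P = Z + 9.4·(cos -35°, sin -35°) = (66.50, 4.008). Tangency of A1 to PM means the radius ZP is perpendicular to PM, so PM runs along (−sin -35°, cos -35°); with |PM| = 35.0, M = (86.58, 32.68). Then |BM| = |M − B| = 92.54.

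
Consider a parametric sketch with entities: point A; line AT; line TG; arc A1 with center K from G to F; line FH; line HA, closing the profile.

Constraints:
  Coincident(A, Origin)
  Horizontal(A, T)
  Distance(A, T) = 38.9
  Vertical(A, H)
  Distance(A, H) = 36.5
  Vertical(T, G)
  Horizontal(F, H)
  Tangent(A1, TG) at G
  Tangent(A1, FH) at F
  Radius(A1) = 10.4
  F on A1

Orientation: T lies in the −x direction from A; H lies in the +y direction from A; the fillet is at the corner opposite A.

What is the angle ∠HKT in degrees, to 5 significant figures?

131.77°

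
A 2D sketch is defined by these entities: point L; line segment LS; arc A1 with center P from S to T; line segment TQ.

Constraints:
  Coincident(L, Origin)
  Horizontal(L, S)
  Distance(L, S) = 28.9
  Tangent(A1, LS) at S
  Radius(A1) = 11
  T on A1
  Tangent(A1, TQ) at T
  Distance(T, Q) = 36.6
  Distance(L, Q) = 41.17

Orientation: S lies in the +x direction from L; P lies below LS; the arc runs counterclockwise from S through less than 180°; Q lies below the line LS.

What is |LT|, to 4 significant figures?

19.93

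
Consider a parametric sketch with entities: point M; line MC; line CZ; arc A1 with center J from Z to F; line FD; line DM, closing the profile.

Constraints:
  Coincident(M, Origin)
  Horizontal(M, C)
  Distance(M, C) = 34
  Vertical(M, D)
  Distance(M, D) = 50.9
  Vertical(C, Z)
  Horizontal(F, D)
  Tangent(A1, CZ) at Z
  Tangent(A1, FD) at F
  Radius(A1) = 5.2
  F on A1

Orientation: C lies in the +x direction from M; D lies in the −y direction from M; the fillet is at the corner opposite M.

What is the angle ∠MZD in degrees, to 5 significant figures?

62.047°

M is at the origin; MC is horizontal with |MC| = 34.0 and C on the +x side, so C = (34.000, 0.0000). M and D share the same x with |MD| = 50.9 and D on the −y side, so D = (0.0000, -50.900). The virtual corner opposite M is at (34.000, -50.900). Since A1 is tangent to CZ there, JZ ⟂ CZ and tangency of A1 to FD means the radius JF is perpendicular to FD, with radius 5.2, so the center J sits 5.2 in from both sides at J = (28.800, -45.700). That places the tangent points at Z = (34.000, -45.700) on CZ and F = (28.800, -50.900) on FD. Then cos ∠MZD = ZM·ZD / (|ZM||ZD|), giving 62.047°.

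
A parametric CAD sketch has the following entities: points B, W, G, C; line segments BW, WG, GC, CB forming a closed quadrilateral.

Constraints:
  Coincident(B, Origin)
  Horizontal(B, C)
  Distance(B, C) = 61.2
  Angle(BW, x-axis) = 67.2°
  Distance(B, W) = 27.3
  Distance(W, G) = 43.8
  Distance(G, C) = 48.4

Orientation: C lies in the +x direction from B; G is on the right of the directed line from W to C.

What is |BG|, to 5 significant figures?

24.516

Checks: |WG| = 43.80 ✓; |GC| = 48.40 ✓.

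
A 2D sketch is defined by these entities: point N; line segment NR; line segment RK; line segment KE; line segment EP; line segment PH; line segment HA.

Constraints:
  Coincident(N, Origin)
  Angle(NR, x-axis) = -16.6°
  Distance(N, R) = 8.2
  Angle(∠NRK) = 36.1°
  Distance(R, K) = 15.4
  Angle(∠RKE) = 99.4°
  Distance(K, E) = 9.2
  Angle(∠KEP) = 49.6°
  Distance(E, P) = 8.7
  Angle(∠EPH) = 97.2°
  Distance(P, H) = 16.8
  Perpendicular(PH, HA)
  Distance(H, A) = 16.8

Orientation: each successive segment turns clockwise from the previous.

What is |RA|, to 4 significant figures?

31.85

∠EPH = 97.2° gives PH at -94.30° from the x-axis; with |PH| = 16.8, H = (-3.839, -17.92). The perpendicularity gives HA at right angles to PH, so HA runs at 175.7°; with |HA| = 16.8, A = (-20.59, -16.66). Then |RA| = |A − R| = 31.85.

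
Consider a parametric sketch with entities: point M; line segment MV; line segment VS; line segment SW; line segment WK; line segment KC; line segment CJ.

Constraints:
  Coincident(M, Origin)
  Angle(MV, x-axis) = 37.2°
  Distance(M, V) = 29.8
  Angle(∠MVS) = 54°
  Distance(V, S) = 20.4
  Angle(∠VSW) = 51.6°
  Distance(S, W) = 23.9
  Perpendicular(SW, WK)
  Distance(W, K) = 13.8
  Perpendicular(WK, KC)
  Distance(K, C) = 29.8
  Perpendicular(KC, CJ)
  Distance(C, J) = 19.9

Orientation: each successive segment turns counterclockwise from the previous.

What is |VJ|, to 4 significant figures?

28.86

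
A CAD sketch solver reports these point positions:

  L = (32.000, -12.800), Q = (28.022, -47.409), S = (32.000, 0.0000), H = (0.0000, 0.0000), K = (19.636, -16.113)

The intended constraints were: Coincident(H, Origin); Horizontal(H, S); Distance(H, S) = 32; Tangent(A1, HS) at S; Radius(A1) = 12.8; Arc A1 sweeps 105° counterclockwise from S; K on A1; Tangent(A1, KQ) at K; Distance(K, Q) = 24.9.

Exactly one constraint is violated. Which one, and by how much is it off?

Distance(K, Q) = 24.9 — off by 7.50.

H = (0.00, 0.00) ✓; H.y = 0.00, S.y = 0.00 ✓; |HS| = 32.00 ✓; ∠(LS, SH) = 90.00° ✓; |LS| = 12.80 ✓; bearing(L→K) − bearing(L→S) = 105.0° ✓; |LK| = 12.80 ✓; ∠(LK, KQ) = 90.00° ✓; |KQ| = 32.40 ✗.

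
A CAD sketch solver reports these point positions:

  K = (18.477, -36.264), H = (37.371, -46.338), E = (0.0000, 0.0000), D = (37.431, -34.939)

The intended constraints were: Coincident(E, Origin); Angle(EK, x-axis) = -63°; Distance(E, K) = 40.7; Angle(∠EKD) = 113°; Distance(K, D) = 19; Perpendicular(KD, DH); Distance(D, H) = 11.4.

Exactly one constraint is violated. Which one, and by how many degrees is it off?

Perpendicular(KD, DH) — off by 4.30°.

E = (0.00, 0.00) ✓; EK at -63.00° ✓; |EK| = 40.70 ✓; ∠EKD = 113.0° ✓; |KD| = 19.00 ✓; ∠(KD, DH) = 94.30° ✗; |DH| = 11.40 ✓.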